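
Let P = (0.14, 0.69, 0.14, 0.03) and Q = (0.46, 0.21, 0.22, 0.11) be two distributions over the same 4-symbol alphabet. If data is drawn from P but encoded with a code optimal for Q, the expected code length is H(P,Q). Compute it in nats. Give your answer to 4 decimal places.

1.4638 nats

H(P,Q) = −Σ p·ln q.
  −0.14·ln(0.46) = 0.10871
  −0.69·ln(0.21) = 1.07685
  −0.14·ln(0.22) = 0.21198
  −0.03·ln(0.11) = 0.06622
H(P,Q) = 1.4638 nats.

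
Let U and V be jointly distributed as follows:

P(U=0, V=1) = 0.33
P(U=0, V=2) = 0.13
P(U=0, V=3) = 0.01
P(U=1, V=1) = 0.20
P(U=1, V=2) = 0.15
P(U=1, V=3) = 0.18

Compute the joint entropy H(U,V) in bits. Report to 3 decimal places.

2.297 bits

H(U,V) = −Σ p(x,y)·log₂ p(x,y) over all 6 cells.
  cell (0,1): −0.33·log₂0.33 = 0.5278
  cell (0,2): −0.13·log₂0.13 = 0.3826
  cell (0,3): −0.01·log₂0.01 = 0.0664
  cell (1,1): −0.20·log₂0.20 = 0.4644
  cell (1,2): −0.15·log₂0.15 = 0.4105
  cell (1,3): −0.18·log₂0.18 = 0.4453
Sum = 2.297 bits.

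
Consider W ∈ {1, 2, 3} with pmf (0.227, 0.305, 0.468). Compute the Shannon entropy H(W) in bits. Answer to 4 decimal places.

1.5208 bits

H(W) = −Σ p·log₂ p.
  −(0.227)·log₂(0.227) = 0.48561
  −(0.305)·log₂(0.305) = 0.52250
  −(0.468)·log₂(0.468) = 0.51266
Sum: 0.48561 + 0.52250 + 0.51266 = 1.5208 bits.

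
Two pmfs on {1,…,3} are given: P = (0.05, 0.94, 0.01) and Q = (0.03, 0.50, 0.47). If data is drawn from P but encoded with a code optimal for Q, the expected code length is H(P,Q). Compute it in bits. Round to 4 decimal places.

1.2038 bits

H(P,Q) = −Σ p·log₂ q.
  −0.05·log₂(0.03) = 0.25294
  −0.94·log₂(0.50) = 0.94000
  −0.01·log₂(0.47) = 0.01089
H(P,Q) = 1.2038 bits.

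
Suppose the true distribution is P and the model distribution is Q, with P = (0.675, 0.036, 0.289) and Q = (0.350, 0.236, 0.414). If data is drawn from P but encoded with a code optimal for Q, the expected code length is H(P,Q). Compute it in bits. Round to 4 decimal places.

1.4650 bits

H(P,Q) = −Σ p·log₂ q.
  −0.675·log₂(0.350) = 1.02234
  −0.036·log₂(0.236) = 0.07499
  −0.289·log₂(0.414) = 0.36769
H(P,Q) = 1.4650 bits.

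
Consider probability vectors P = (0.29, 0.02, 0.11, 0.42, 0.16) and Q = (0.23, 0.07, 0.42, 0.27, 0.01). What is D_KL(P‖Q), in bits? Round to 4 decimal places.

D(P‖Q) = Σ p·log₂(p/q).
  0.29·log₂(0.29/0.23) = 0.09698
  0.02·log₂(0.02/0.07) = -0.03615
  0.11·log₂(0.11/0.42) = -0.21262
  0.42·log₂(0.42/0.27) = 0.26772
  0.16·log₂(0.16/0.01) = 0.64000
D(P‖Q) = 0.7559 bits.

0.7559 bits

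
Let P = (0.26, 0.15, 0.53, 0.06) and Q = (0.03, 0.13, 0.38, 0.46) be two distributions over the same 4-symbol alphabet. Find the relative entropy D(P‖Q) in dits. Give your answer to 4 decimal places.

0.2767 dits

D(P‖Q) = Σ p·log₁₀(p/q).
  0.26·log₁₀(0.26/0.03) = 0.24384
  0.15·log₁₀(0.15/0.13) = 0.00932
  0.53·log₁₀(0.53/0.38) = 0.07658
  0.06·log₁₀(0.06/0.46) = -0.05308
D(P‖Q) = 0.2767 dits.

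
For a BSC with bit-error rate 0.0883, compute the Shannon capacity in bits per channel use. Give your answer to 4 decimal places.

0.5692 bits

Binary symmetric channel: C = 1 − h₂(ε) where h₂ is the binary entropy function.
h₂(0.0883) = −0.0883·log₂0.0883 − 0.9117·log₂0.9117 = 0.4308.
C = 1 − 0.4308 = 0.5692 bits per channel use.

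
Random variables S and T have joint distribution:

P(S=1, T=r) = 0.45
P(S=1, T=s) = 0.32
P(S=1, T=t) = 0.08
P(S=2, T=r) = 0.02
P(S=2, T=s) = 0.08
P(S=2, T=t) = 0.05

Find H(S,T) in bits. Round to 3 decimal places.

H(S,T) = −Σ p(x,y)·log₂ p(x,y) over all 6 cells.
  cell (1,r): −0.45·log₂0.45 = 0.5184
  cell (1,s): −0.32·log₂0.32 = 0.5260
  cell (1,t): −0.08·log₂0.08 = 0.2915
  cell (2,r): −0.02·log₂0.02 = 0.1129
  cell (2,s): −0.08·log₂0.08 = 0.2915
  cell (2,t): −0.05·log₂0.05 = 0.2161
Sum = 1.956 bits.

1.956 bits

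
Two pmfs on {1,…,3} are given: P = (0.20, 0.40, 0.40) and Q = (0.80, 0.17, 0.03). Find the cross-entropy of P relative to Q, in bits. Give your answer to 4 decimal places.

3.1105 bits

H(P,Q) = −Σ p·log₂ q.
  −0.20·log₂(0.80) = 0.06439
  −0.40·log₂(0.17) = 1.02256
  −0.40·log₂(0.03) = 2.02356
H(P,Q) = 3.1105 bits.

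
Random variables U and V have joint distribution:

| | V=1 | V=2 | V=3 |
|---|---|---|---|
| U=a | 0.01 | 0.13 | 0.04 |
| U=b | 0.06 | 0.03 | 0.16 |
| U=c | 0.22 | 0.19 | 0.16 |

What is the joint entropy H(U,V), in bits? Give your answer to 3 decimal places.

2.812 bits

H(U,V) = −Σ p(x,y)·log₂ p(x,y) over all 9 cells.
  cell (a,1): −0.01·log₂0.01 = 0.0664
  cell (a,2): −0.13·log₂0.13 = 0.3826
  cell (a,3): −0.04·log₂0.04 = 0.1858
  cell (b,1): −0.06·log₂0.06 = 0.2435
  cell (b,2): −0.03·log₂0.03 = 0.1518
  cell (b,3): −0.16·log₂0.16 = 0.4230
  cell (c,1): −0.22·log₂0.22 = 0.4806
  cell (c,2): −0.19·log₂0.19 = 0.4552
  cell (c,3): −0.16·log₂0.16 = 0.4230
Sum = 2.812 bits.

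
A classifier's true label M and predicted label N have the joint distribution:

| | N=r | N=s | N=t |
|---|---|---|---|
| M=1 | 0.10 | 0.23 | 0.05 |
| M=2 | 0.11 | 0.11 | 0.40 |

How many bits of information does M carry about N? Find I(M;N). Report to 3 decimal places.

0.213 bits

Marginals: p(M) = (0.3800, 0.6200), p(N) = (0.2100, 0.3400, 0.4500).
I(M;N) = H(M) + H(N) − H(M,N).
H(M) = 0.9580, H(N) = 1.5204, H(M,N) = 2.2653.
I(M;N) = 0.9580 + 1.5204 − 2.2653 = 0.213 bits.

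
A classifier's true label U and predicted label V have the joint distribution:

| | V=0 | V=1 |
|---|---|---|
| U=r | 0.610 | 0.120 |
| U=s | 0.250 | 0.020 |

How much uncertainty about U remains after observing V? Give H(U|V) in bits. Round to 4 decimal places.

0.8307 bits

Marginals: p(U) = (0.7300, 0.2700), p(V) = (0.8600, 0.1400).
H(U|V) = Σ p(V) · H(U|V=·).
  V=0: p=0.8600, H(U|V=0) = 0.8696
  V=1: p=0.1400, H(U|V=1) = 0.5917
Weighted sum = 0.8307 bits.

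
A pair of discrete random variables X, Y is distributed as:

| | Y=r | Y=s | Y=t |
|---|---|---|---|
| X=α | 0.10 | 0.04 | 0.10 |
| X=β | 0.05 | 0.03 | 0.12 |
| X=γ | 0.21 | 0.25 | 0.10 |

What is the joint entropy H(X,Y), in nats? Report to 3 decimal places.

H(X,Y) = −Σ p(x,y)·ln p(x,y) over all 9 cells.
  cell (α,r): −0.10·ln0.10 = 0.2303
  cell (α,s): −0.04·ln0.04 = 0.1288
  cell (α,t): −0.10·ln0.10 = 0.2303
  cell (β,r): −0.05·ln0.05 = 0.1498
  cell (β,s): −0.03·ln0.03 = 0.1052
  cell (β,t): −0.12·ln0.12 = 0.2544
  cell (γ,r): −0.21·ln0.21 = 0.3277
  cell (γ,s): −0.25·ln0.25 = 0.3466
  cell (γ,t): −0.10·ln0.10 = 0.2303
Sum = 2.003 nats.

2.003 nats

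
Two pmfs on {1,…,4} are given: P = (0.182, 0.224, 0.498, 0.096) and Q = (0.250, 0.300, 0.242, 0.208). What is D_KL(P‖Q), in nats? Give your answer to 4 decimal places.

0.1619 nats

D(P‖Q) = Σ p·ln(p/q).
  0.182·ln(0.182/0.250) = -0.05778
  0.224·ln(0.224/0.300) = -0.06544
  0.498·ln(0.498/0.242) = 0.35939
  0.096·ln(0.096/0.208) = -0.07423
D(P‖Q) = 0.1619 nats.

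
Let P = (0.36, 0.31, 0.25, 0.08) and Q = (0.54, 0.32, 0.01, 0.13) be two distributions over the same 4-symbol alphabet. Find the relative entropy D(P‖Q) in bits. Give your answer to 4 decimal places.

0.8801 bits

D(P‖Q) = Σ p·log₂(p/q).
  0.36·log₂(0.36/0.54) = -0.21059
  0.31·log₂(0.31/0.32) = -0.01420
  0.25·log₂(0.25/0.01) = 1.16096
  0.08·log₂(0.08/0.13) = -0.05604
D(P‖Q) = 0.8801 bits.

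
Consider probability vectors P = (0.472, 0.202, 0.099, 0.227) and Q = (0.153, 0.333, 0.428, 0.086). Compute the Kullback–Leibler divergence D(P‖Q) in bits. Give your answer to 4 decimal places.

0.7302 bits

D(P‖Q) = Σ p·log₂(p/q).
  0.472·log₂(0.472/0.153) = 0.76712
  0.202·log₂(0.202/0.333) = -0.14568
  0.099·log₂(0.099/0.428) = -0.20910
  0.227·log₂(0.227/0.086) = 0.31786
D(P‖Q) = 0.7302 bits.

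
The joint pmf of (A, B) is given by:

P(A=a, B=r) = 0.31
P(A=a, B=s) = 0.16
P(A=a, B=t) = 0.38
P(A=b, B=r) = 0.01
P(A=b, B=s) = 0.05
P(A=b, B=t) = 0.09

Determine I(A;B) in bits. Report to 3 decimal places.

Marginals: p(A) = (0.8500, 0.1500), p(B) = (0.3200, 0.2100, 0.4700).
I(A;B) = H(A) + H(B) − H(A,B).
H(A) = 0.6098, H(B) = 1.5108, H(A,B) = 2.0725.
I(A;B) = 0.6098 + 1.5108 − 2.0725 = 0.048 bits.

0.048 bits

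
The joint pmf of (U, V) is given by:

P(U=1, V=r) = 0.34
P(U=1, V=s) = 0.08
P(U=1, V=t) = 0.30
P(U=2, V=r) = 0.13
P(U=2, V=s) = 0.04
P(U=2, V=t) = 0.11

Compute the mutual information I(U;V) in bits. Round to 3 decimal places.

0.001 bits

Marginals: p(U) = (0.7200, 0.2800), p(V) = (0.4700, 0.1200, 0.4100).
I(U;V) = H(U) + H(V) − H(U,V).
H(U) = 0.8555, H(V) = 1.4064, H(U,V) = 2.2605.
I(U;V) = 0.8555 + 1.4064 − 2.2605 = 0.001 bits.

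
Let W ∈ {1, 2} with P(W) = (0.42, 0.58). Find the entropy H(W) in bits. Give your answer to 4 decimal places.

H(W) = −Σ p·log₂ p.
  −(0.42)·log₂(0.42) = 0.52565
  −(0.58)·log₂(0.58) = 0.45581
Sum: 0.52565 + 0.45581 = 0.9815 bits.

0.9815 bits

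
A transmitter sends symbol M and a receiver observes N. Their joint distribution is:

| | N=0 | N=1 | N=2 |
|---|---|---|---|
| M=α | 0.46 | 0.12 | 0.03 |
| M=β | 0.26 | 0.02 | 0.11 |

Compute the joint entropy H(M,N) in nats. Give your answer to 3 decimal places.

H(M,N) = −Σ p(x,y)·ln p(x,y) over all 6 cells.
  cell (α,0): −0.46·ln0.46 = 0.3572
  cell (α,1): −0.12·ln0.12 = 0.2544
  cell (α,2): −0.03·ln0.03 = 0.1052
  cell (β,0): −0.26·ln0.26 = 0.3502
  cell (β,1): −0.02·ln0.02 = 0.0782
  cell (β,2): −0.11·ln0.11 = 0.2428
Sum = 1.388 nats.

1.388 nats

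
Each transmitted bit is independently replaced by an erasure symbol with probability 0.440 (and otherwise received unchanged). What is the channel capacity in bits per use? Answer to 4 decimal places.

Binary erasure channel: capacity C = 1 − ε.
C = 1 − 0.440 = 0.5600 bits per channel use.

0.5600 bits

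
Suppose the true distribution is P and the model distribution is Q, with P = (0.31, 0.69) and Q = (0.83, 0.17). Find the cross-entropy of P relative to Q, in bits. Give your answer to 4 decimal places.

H(P,Q) = −Σ p·log₂ q.
  −0.31·log₂(0.83) = 0.08333
  −0.69·log₂(0.17) = 1.76391
H(P,Q) = 1.8472 bits.

1.8472 bits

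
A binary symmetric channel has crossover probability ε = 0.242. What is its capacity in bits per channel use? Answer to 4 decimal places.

Binary symmetric channel: C = 1 − h₂(ε) where h₂ is the binary entropy function.
h₂(0.242) = −0.242·log₂0.242 − 0.758·log₂0.758 = 0.7984.
C = 1 − 0.7984 = 0.2016 bits per channel use.

0.2016 bits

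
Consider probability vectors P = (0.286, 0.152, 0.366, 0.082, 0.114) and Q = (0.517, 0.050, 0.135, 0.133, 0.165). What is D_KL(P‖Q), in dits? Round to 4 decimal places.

D(P‖Q) = Σ p·log₁₀(p/q).
  0.286·log₁₀(0.286/0.517) = -0.07354
  0.152·log₁₀(0.152/0.050) = 0.07340
  0.366·log₁₀(0.366/0.135) = 0.15853
  0.082·log₁₀(0.082/0.133) = -0.01722
  0.114·log₁₀(0.114/0.165) = -0.01831
D(P‖Q) = 0.1229 dits.

0.1229 dits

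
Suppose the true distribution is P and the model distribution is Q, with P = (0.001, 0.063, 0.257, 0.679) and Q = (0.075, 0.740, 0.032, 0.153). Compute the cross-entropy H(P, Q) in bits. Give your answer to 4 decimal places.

3.1463 bits

H(P,Q) = −Σ p·log₂ q.
  −0.001·log₂(0.075) = 0.00374
  −0.063·log₂(0.740) = 0.02737
  −0.257·log₂(0.032) = 1.27621
  −0.679·log₂(0.153) = 1.83900
H(P,Q) = 3.1463 bits.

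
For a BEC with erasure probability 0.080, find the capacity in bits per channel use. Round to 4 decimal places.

0.9200 bits

Binary erasure channel: capacity C = 1 − ε.
C = 1 − 0.080 = 0.9200 bits per channel use.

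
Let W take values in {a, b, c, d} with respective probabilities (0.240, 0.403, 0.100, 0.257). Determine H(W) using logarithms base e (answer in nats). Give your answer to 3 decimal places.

1.288 nats

H(W) = −Σ p·ln p.
  −(0.240)·ln(0.240) = 0.3425
  −(0.403)·ln(0.403) = 0.3663
  −(0.100)·ln(0.100) = 0.2303
  −(0.257)·ln(0.257) = 0.3492
Sum: 0.3425 + 0.3663 + 0.2303 + 0.3492 = 1.288 nats.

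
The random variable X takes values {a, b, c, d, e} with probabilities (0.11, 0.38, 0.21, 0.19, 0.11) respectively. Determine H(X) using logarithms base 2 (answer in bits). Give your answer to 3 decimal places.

2.159 bits

H(X) = −Σ p·log₂ p.
  −(0.11)·log₂(0.11) = 0.3503
  −(0.38)·log₂(0.38) = 0.5305
  −(0.21)·log₂(0.21) = 0.4728
  −(0.19)·log₂(0.19) = 0.4552
  −(0.11)·log₂(0.11) = 0.3503
Sum: 0.3503 + 0.5305 + 0.4728 + 0.4552 + 0.3503 = 2.159 bits.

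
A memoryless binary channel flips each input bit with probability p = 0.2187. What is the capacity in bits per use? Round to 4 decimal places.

0.2422 bits

Binary symmetric channel: C = 1 − h₂(ε) where h₂ is the binary entropy function.
h₂(0.2187) = −0.2187·log₂0.2187 − 0.7813·log₂0.7813 = 0.7578.
C = 1 − 0.7578 = 0.2422 bits per channel use.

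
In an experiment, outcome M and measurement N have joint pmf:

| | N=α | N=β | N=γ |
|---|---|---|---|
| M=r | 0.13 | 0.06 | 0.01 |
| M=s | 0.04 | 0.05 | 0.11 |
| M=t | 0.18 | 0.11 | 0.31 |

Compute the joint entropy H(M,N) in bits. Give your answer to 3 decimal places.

2.764 bits

H(M,N) = −Σ p(x,y)·log₂ p(x,y) over all 9 cells.
  cell (r,α): −0.13·log₂0.13 = 0.3826
  cell (r,β): −0.06·log₂0.06 = 0.2435
  cell (r,γ): −0.01·log₂0.01 = 0.0664
  cell (s,α): −0.04·log₂0.04 = 0.1858
  cell (s,β): −0.05·log₂0.05 = 0.2161
  cell (s,γ): −0.11·log₂0.11 = 0.3503
  cell (t,α): −0.18·log₂0.18 = 0.4453
  cell (t,β): −0.11·log₂0.11 = 0.3503
  cell (t,γ): −0.31·log₂0.31 = 0.5238
Sum = 2.764 bits.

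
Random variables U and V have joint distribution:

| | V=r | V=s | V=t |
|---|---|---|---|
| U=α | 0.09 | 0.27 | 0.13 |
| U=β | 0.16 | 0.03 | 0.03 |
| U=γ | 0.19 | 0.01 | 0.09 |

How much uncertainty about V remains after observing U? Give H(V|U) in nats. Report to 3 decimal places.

Chain rule: H(V|U) = H(U,V) − H(U).
Marginals: p(U) = (0.4900, 0.2200, 0.2900), p(V) = (0.4400, 0.3100, 0.2500).
H(U,V) = 1.9174 nats; H(U) = 1.0416 nats.
H(V|U) = 1.9174 − 1.0416 = 0.876 nats.

0.876 nats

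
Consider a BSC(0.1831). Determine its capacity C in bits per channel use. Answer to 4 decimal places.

0.3132 bits

Binary symmetric channel: C = 1 − h₂(ε) where h₂ is the binary entropy function.
h₂(0.1831) = −0.1831·log₂0.1831 − 0.8169·log₂0.8169 = 0.6868.
C = 1 − 0.6868 = 0.3132 bits per channel use.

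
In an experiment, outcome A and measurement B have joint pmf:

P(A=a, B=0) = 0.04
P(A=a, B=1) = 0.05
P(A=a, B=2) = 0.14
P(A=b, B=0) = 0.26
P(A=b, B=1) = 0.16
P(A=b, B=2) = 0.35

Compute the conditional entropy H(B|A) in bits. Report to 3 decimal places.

Marginals: p(A) = (0.2300, 0.7700), p(B) = (0.3000, 0.2100, 0.4900).
H(B|A) = Σ p(A) · H(B|A=·).
  A=a: p=0.2300, H(B|A=a) = 1.3534
  A=b: p=0.7700, H(B|A=b) = 1.5170
Weighted sum = 1.479 bits.

1.479 bits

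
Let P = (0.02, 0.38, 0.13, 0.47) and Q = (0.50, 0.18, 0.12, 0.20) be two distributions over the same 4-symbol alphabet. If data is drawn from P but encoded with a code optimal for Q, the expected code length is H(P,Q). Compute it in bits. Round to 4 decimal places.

2.4491 bits

H(P,Q) = −Σ p·log₂ q.
  −0.02·log₂(0.50) = 0.02000
  −0.38·log₂(0.18) = 0.94009
  −0.13·log₂(0.12) = 0.39766
  −0.47·log₂(0.20) = 1.09131
H(P,Q) = 2.4491 bits.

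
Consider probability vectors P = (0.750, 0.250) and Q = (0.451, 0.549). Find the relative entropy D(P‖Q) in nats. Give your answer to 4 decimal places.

D(P‖Q) = Σ p·ln(p/q).
  0.750·ln(0.750/0.451) = 0.38145
  0.250·ln(0.250/0.549) = -0.19666
D(P‖Q) = 0.1848 nats.

0.1848 nats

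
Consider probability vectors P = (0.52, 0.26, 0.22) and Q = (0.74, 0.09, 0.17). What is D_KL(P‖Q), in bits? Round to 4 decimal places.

0.2151 bits

D(P‖Q) = Σ p·log₂(p/q).
  0.52·log₂(0.52/0.74) = -0.26469
  0.26·log₂(0.26/0.09) = 0.39793
  0.22·log₂(0.22/0.17) = 0.08183
D(P‖Q) = 0.2151 bits.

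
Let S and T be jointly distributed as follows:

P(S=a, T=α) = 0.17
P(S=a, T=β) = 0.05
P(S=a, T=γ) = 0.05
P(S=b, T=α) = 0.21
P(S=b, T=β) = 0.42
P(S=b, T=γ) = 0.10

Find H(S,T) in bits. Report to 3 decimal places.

2.197 bits

H(S,T) = −Σ p(x,y)·log₂ p(x,y) over all 6 cells.
  cell (a,α): −0.17·log₂0.17 = 0.4346
  cell (a,β): −0.05·log₂0.05 = 0.2161
  cell (a,γ): −0.05·log₂0.05 = 0.2161
  cell (b,α): −0.21·log₂0.21 = 0.4728
  cell (b,β): −0.42·log₂0.42 = 0.5256
  cell (b,γ): −0.10·log₂0.10 = 0.3322
Sum = 2.197 bits.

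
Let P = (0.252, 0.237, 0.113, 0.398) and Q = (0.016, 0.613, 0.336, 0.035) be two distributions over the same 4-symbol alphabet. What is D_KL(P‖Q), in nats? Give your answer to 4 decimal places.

1.3139 nats

D(P‖Q) = Σ p·ln(p/q).
  0.252·ln(0.252/0.016) = 0.69472
  0.237·ln(0.237/0.613) = -0.22522
  0.113·ln(0.113/0.336) = -0.12314
  0.398·ln(0.398/0.035) = 0.96758
D(P‖Q) = 1.3139 nats.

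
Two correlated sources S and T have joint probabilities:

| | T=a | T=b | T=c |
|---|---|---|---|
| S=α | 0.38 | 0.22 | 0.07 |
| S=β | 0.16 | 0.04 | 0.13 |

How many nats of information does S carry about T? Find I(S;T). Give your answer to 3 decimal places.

0.065 nats

Marginals: p(S) = (0.6700, 0.3300), p(T) = (0.5400, 0.2600, 0.2000).
I(S;T) = Σ p(x,y)·ln[p(x,y)/(p(x)p(y))].
  (α,a): 0.38·ln(1.0503) = 0.0187
  (α,b): 0.22·ln(1.2629) = 0.0514
  (α,c): 0.07·ln(0.5224) = -0.0455
  (β,a): 0.16·ln(0.8979) = -0.0172
  (β,b): 0.04·ln(0.4662) = -0.0305
  (β,c): 0.13·ln(1.9697) = 0.0881
Sum = 0.065 nats.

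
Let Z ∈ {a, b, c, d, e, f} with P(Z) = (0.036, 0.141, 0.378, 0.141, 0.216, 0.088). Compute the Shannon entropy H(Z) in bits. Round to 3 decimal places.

H(Z) = −Σ p·log₂ p.
  −(0.036)·log₂(0.036) = 0.1727
  −(0.141)·log₂(0.141) = 0.3985
  −(0.378)·log₂(0.378) = 0.5305
  −(0.141)·log₂(0.141) = 0.3985
  −(0.216)·log₂(0.216) = 0.4776
  −(0.088)·log₂(0.088) = 0.3086
Sum: 0.1727 + 0.3985 + 0.5305 + 0.3985 + 0.4776 + 0.3086 = 2.286 bits.

2.286 bits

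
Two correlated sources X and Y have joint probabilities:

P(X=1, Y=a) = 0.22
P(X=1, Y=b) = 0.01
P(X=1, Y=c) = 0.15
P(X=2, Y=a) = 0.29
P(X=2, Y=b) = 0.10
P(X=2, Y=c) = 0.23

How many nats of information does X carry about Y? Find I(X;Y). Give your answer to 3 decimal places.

0.027 nats

Marginals: p(X) = (0.3800, 0.6200), p(Y) = (0.5100, 0.1100, 0.3800).
I(X;Y) = Σ p(x,y)·ln[p(x,y)/(p(x)p(y))].
  (1,a): 0.22·ln(1.1352) = 0.0279
  (1,b): 0.01·ln(0.2392) = -0.0143
  (1,c): 0.15·ln(1.0388) = 0.0057
  (2,a): 0.29·ln(0.9171) = -0.0251
  (2,b): 0.10·ln(1.4663) = 0.0383
  (2,c): 0.23·ln(0.9762) = -0.0055
Sum = 0.027 nats.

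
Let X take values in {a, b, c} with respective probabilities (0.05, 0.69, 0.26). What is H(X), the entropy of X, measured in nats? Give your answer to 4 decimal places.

0.7561 nats

H(X) = −Σ p·ln p.
  −(0.05)·ln(0.05) = 0.14979
  −(0.69)·ln(0.69) = 0.25603
  −(0.26)·ln(0.26) = 0.35024
Sum: 0.14979 + 0.25603 + 0.35024 = 0.7561 nats.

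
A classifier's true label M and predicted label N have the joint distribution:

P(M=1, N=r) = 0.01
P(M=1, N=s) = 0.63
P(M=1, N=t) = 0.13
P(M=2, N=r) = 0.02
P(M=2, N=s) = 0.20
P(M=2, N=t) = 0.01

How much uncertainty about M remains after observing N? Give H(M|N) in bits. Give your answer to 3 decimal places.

0.741 bits

Marginals: p(M) = (0.7700, 0.2300), p(N) = (0.0300, 0.8300, 0.1400).
H(M|N) = Σ p(N) · H(M|N=·).
  N=r: p=0.0300, H(M|N=r) = 0.9183
  N=s: p=0.8300, H(M|N=s) = 0.7966
  N=t: p=0.1400, H(M|N=t) = 0.3712
Weighted sum = 0.741 bits.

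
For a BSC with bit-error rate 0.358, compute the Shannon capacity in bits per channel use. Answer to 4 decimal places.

Binary symmetric channel: C = 1 − h₂(ε) where h₂ is the binary entropy function.
h₂(0.358) = −0.358·log₂0.358 − 0.642·log₂0.642 = 0.9410.
C = 1 − 0.9410 = 0.0590 bits per channel use.

0.0590 bits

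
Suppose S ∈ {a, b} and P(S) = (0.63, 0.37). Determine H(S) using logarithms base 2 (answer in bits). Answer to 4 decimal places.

0.9507 bits

H(S) = −Σ p·log₂ p.
  −(0.63)·log₂(0.63) = 0.41994
  −(0.37)·log₂(0.37) = 0.53073
Sum: 0.41994 + 0.53073 = 0.9507 bits.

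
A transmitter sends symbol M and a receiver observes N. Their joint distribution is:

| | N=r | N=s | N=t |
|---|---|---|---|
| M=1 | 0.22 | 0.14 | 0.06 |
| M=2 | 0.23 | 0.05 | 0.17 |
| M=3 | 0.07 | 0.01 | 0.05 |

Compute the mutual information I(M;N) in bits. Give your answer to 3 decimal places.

Marginals: p(M) = (0.4200, 0.4500, 0.1300), p(N) = (0.5200, 0.2000, 0.2800).
I(M;N) = Σ p(x,y)·log₂[p(x,y)/(p(x)p(y))].
  (1,r): 0.22·log₂(1.0073) = 0.0023
  (1,s): 0.14·log₂(1.6667) = 0.1032
  (1,t): 0.06·log₂(0.5102) = -0.0583
  (2,r): 0.23·log₂(0.9829) = -0.0057
  (2,s): 0.05·log₂(0.5556) = -0.0424
  (2,t): 0.17·log₂(1.3492) = 0.0735
  (3,r): 0.07·log₂(1.0355) = 0.0035
  (3,s): 0.01·log₂(0.3846) = -0.0138
  (3,t): 0.05·log₂(1.3736) = 0.0229
Sum = 0.085 bits.

0.085 bits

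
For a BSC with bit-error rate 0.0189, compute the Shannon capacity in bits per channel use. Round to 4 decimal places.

0.8648 bits

Binary symmetric channel: C = 1 − h₂(ε) where h₂ is the binary entropy function.
h₂(0.0189) = −0.0189·log₂0.0189 − 0.9811·log₂0.9811 = 0.1352.
C = 1 − 0.1352 = 0.8648 bits per channel use.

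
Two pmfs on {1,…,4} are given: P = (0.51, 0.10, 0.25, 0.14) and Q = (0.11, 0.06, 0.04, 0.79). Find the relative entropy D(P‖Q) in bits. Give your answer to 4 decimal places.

D(P‖Q) = Σ p·log₂(p/q).
  0.51·log₂(0.51/0.11) = 1.12863
  0.10·log₂(0.10/0.06) = 0.07370
  0.25·log₂(0.25/0.04) = 0.66096
  0.14·log₂(0.14/0.79) = -0.34950
D(P‖Q) = 1.5138 bits.

1.5138 bits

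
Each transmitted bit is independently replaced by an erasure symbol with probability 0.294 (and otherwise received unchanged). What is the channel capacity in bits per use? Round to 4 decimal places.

Binary erasure channel: capacity C = 1 − ε.
C = 1 − 0.294 = 0.7060 bits per channel use.

0.7060 bits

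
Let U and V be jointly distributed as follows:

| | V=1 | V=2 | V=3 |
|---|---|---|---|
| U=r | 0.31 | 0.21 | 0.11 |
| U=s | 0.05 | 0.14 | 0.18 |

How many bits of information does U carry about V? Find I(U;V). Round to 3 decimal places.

Marginals: p(U) = (0.6300, 0.3700), p(V) = (0.3600, 0.3500, 0.2900).
I(U;V) = H(U) + H(V) − H(U,V).
H(U) = 0.9507, H(V) = 1.5786, H(U,V) = 2.4054.
I(U;V) = 0.9507 + 1.5786 − 2.4054 = 0.124 bits.

0.124 bits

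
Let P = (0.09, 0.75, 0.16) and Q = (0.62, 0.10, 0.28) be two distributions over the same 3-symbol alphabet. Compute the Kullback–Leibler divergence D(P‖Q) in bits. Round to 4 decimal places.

1.8004 bits

D(P‖Q) = Σ p·log₂(p/q).
  0.09·log₂(0.09/0.62) = -0.25058
  0.75·log₂(0.75/0.10) = 2.18017
  0.16·log₂(0.16/0.28) = -0.12918
D(P‖Q) = 1.8004 bits.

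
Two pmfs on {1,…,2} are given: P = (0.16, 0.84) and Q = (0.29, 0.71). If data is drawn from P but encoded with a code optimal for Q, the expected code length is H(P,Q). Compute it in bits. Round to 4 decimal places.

0.7008 bits

H(P,Q) = −Σ p·log₂ q.
  −0.16·log₂(0.29) = 0.28574
  −0.84·log₂(0.71) = 0.41505
H(P,Q) = 0.7008 bits.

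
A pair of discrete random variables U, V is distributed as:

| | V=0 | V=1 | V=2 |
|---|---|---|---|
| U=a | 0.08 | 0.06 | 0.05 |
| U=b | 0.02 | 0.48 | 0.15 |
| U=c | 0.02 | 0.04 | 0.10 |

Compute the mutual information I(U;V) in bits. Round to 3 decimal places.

0.213 bits

Marginals: p(U) = (0.1900, 0.6500, 0.1600), p(V) = (0.1200, 0.5800, 0.3000).
I(U;V) = H(U) + H(V) − H(U,V).
H(U) = 1.2822, H(V) = 1.3440, H(U,V) = 2.4137.
I(U;V) = 1.2822 + 1.3440 − 2.4137 = 0.213 bits.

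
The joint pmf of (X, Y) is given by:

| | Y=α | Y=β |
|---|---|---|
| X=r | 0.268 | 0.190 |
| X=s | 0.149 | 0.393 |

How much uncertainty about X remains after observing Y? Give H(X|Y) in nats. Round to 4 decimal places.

Chain rule: H(X|Y) = H(X,Y) − H(Y).
Marginals: p(X) = (0.4580, 0.5420), p(Y) = (0.4170, 0.5830).
H(X,Y) = 1.3191 nats; H(Y) = 0.6793 nats.
H(X|Y) = 1.3191 − 0.6793 = 0.6398 nats.

0.6398 nats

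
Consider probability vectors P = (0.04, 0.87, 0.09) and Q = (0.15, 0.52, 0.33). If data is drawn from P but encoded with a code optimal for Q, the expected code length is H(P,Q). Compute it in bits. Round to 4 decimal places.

H(P,Q) = −Σ p·log₂ q.
  −0.04·log₂(0.15) = 0.10948
  −0.87·log₂(0.52) = 0.82077
  −0.09·log₂(0.33) = 0.14395
H(P,Q) = 1.0742 bits.

1.0742 bits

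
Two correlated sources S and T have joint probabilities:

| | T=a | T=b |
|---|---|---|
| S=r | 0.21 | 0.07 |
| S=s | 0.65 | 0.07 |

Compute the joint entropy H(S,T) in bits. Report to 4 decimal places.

H(S,T) = −Σ p(x,y)·log₂ p(x,y) over all 4 cells.
  cell (r,a): −0.21·log₂0.21 = 0.47282
  cell (r,b): −0.07·log₂0.07 = 0.26856
  cell (s,a): −0.65·log₂0.65 = 0.40397
  cell (s,b): −0.07·log₂0.07 = 0.26856
Sum = 1.4139 bits.

1.4139 bits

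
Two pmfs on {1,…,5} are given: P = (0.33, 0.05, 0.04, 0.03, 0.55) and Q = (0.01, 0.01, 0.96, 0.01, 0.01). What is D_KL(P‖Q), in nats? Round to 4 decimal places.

3.3442 nats

D(P‖Q) = Σ p·ln(p/q).
  0.33·ln(0.33/0.01) = 1.15385
  0.05·ln(0.05/0.01) = 0.08047
  0.04·ln(0.04/0.96) = -0.12712
  0.03·ln(0.03/0.01) = 0.03296
  0.55·ln(0.55/0.01) = 2.20403
D(P‖Q) = 3.3442 nats.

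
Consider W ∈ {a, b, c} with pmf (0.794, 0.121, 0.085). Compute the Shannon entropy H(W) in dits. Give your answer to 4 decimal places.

0.2815 dits

H(W) = −Σ p·log₁₀ p.
  −(0.794)·log₁₀(0.794) = 0.07954
  −(0.121)·log₁₀(0.121) = 0.11098
  −(0.085)·log₁₀(0.085) = 0.09100
Sum: 0.07954 + 0.11098 + 0.09100 = 0.2815 dits.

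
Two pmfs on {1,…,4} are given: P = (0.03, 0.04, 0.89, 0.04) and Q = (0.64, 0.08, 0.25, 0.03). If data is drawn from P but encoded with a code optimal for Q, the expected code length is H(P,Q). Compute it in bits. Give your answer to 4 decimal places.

2.1474 bits

H(P,Q) = −Σ p·log₂ q.
  −0.03·log₂(0.64) = 0.01932
  −0.04·log₂(0.08) = 0.14575
  −0.89·log₂(0.25) = 1.78000
  −0.04·log₂(0.03) = 0.20236
H(P,Q) = 2.1474 bits.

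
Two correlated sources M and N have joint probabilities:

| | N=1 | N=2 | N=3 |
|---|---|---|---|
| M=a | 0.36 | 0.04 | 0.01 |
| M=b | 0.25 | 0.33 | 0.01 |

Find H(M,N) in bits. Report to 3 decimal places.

1.877 bits

H(M,N) = −Σ p(x,y)·log₂ p(x,y) over all 6 cells.
  cell (a,1): −0.36·log₂0.36 = 0.5306
  cell (a,2): −0.04·log₂0.04 = 0.1858
  cell (a,3): −0.01·log₂0.01 = 0.0664
  cell (b,1): −0.25·log₂0.25 = 0.5000
  cell (b,2): −0.33·log₂0.33 = 0.5278
  cell (b,3): −0.01·log₂0.01 = 0.0664
Sum = 1.877 bits.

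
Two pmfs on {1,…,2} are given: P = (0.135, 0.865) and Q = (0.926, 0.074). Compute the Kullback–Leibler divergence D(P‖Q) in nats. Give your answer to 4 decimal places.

D(P‖Q) = Σ p·ln(p/q).
  0.135·ln(0.135/0.926) = -0.25996
  0.865·ln(0.865/0.074) = 2.12674
D(P‖Q) = 1.8668 nats.

1.8668 nats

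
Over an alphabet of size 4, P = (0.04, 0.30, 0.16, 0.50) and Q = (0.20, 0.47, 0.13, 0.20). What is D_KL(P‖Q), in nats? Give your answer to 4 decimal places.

D(P‖Q) = Σ p·ln(p/q).
  0.04·ln(0.04/0.20) = -0.06438
  0.30·ln(0.30/0.47) = -0.13469
  0.16·ln(0.16/0.13) = 0.03322
  0.50·ln(0.50/0.20) = 0.45815
D(P‖Q) = 0.2923 nats.

0.2923 nats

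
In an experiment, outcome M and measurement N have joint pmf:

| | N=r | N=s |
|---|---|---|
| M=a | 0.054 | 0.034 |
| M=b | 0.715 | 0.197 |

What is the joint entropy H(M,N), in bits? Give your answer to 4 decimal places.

1.2010 bits

H(M,N) = −Σ p(x,y)·log₂ p(x,y) over all 4 cells.
  cell (a,r): −0.054·log₂0.054 = 0.22739
  cell (a,s): −0.034·log₂0.034 = 0.16586
  cell (b,r): −0.715·log₂0.715 = 0.34605
  cell (b,s): −0.197·log₂0.197 = 0.46172
Sum = 1.2010 bits.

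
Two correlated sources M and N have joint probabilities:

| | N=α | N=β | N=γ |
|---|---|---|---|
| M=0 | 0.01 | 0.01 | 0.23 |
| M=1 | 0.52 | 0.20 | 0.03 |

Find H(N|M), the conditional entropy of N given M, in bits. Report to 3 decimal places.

0.916 bits

Chain rule: H(N|M) = H(M,N) − H(M).
Marginals: p(M) = (0.2500, 0.7500), p(N) = (0.5300, 0.2100, 0.2600).
H(M,N) = 1.7273 bits; H(M) = 0.8113 bits.
H(N|M) = 1.7273 − 0.8113 = 0.916 bits.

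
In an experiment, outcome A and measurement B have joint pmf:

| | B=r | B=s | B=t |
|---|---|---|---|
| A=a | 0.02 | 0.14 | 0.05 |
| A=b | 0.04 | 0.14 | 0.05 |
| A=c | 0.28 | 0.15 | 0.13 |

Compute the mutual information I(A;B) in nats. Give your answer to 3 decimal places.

Marginals: p(A) = (0.2100, 0.2300, 0.5600), p(B) = (0.3400, 0.4300, 0.2300).
I(A;B) = Σ p(x,y)·ln[p(x,y)/(p(x)p(y))].
  (a,r): 0.02·ln(0.2801) = -0.0255
  (a,s): 0.14·ln(1.5504) = 0.0614
  (a,t): 0.05·ln(1.0352) = 0.0017
  (b,r): 0.04·ln(0.5115) = -0.0268
  (b,s): 0.14·ln(1.4156) = 0.0487
  (b,t): 0.05·ln(0.9452) = -0.0028
  (c,r): 0.28·ln(1.4706) = 0.1080
  (c,s): 0.15·ln(0.6229) = -0.0710
  (c,t): 0.13·ln(1.0093) = 0.0012
Sum = 0.095 nats.

0.095 nats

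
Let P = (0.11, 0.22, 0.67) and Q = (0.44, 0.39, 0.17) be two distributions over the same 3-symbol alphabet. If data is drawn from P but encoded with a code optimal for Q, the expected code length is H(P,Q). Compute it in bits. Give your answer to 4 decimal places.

2.1419 bits

H(P,Q) = −Σ p·log₂ q.
  −0.11·log₂(0.44) = 0.13029
  −0.22·log₂(0.39) = 0.29886
  −0.67·log₂(0.17) = 1.71278
H(P,Q) = 2.1419 bits.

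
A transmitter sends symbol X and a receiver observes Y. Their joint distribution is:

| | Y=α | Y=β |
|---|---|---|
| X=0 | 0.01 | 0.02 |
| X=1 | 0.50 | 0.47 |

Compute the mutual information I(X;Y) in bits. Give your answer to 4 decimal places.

0.0028 bits

Marginals: p(X) = (0.0300, 0.9700), p(Y) = (0.5100, 0.4900).
I(X;Y) = H(X) + H(Y) − H(X,Y).
H(X) = 0.1944, H(Y) = 0.9997, H(X,Y) = 1.1913.
I(X;Y) = 0.1944 + 0.9997 − 1.1913 = 0.0028 bits.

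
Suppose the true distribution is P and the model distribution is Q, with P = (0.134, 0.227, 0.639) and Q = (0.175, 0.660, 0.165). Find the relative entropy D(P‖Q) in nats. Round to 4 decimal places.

0.5871 nats

D(P‖Q) = Σ p·ln(p/q).
  0.134·ln(0.134/0.175) = -0.03577
  0.227·ln(0.227/0.660) = -0.24227
  0.639·ln(0.639/0.165) = 0.86518
D(P‖Q) = 0.5871 nats.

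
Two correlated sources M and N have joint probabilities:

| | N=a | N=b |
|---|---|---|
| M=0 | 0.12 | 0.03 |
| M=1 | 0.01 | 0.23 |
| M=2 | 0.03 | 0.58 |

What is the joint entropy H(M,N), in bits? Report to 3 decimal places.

1.681 bits

H(M,N) = −Σ p(x,y)·log₂ p(x,y) over all 6 cells.
  cell (0,a): −0.12·log₂0.12 = 0.3671
  cell (0,b): −0.03·log₂0.03 = 0.1518
  cell (1,a): −0.01·log₂0.01 = 0.0664
  cell (1,b): −0.23·log₂0.23 = 0.4877
  cell (2,a): −0.03·log₂0.03 = 0.1518
  cell (2,b): −0.58·log₂0.58 = 0.4558
Sum = 1.681 bits.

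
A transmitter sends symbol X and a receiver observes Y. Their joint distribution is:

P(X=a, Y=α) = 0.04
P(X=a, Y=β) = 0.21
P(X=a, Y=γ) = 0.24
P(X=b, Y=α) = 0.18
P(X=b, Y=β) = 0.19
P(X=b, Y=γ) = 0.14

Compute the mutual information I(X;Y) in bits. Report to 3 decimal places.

0.089 bits

Marginals: p(X) = (0.4900, 0.5100), p(Y) = (0.2200, 0.4000, 0.3800).
I(X;Y) = H(X) + H(Y) − H(X,Y).
H(X) = 0.9997, H(Y) = 1.5398, H(X,Y) = 2.4504.
I(X;Y) = 0.9997 + 1.5398 − 2.4504 = 0.089 bits.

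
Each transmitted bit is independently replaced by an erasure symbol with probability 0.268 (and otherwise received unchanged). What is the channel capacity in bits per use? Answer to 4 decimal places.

Binary erasure channel: capacity C = 1 − ε.
C = 1 − 0.268 = 0.7320 bits per channel use.

0.7320 bits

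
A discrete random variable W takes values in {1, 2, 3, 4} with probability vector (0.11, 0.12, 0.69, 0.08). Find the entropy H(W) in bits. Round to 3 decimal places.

H(W) = −Σ p·log₂ p.
  −(0.11)·log₂(0.11) = 0.3503
  −(0.12)·log₂(0.12) = 0.3671
  −(0.69)·log₂(0.69) = 0.3694
  −(0.08)·log₂(0.08) = 0.2915
Sum: 0.3503 + 0.3671 + 0.3694 + 0.2915 = 1.378 bits.

1.378 bits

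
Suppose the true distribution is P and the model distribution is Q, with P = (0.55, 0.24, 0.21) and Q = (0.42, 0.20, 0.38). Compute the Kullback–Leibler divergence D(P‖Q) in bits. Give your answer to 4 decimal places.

D(P‖Q) = Σ p·log₂(p/q).
  0.55·log₂(0.55/0.42) = 0.21397
  0.24·log₂(0.24/0.20) = 0.06313
  0.21·log₂(0.21/0.38) = -0.17968
D(P‖Q) = 0.0974 bits.

0.0974 bits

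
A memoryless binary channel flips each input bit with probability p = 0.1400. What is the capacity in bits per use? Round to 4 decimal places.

Binary symmetric channel: C = 1 − h₂(ε) where h₂ is the binary entropy function.
h₂(0.1400) = −0.1400·log₂0.1400 − 0.8600·log₂0.8600 = 0.5842.
C = 1 − 0.5842 = 0.4158 bits per channel use.

0.4158 bits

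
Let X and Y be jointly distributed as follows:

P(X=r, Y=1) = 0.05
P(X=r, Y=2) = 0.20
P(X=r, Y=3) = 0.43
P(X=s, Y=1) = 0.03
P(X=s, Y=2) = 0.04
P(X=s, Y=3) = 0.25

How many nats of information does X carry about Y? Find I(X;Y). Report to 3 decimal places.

Marginals: p(X) = (0.6800, 0.3200), p(Y) = (0.0800, 0.2400, 0.6800).
I(X;Y) = Σ p(x,y)·ln[p(x,y)/(p(x)p(y))].
  (r,1): 0.05·ln(0.9191) = -0.0042
  (r,2): 0.20·ln(1.2255) = 0.0407
  (r,3): 0.43·ln(0.9299) = -0.0312
  (s,1): 0.03·ln(1.1719) = 0.0048
  (s,2): 0.04·ln(0.5208) = -0.0261
  (s,3): 0.25·ln(1.1489) = 0.0347
Sum = 0.019 nats.

0.019 nats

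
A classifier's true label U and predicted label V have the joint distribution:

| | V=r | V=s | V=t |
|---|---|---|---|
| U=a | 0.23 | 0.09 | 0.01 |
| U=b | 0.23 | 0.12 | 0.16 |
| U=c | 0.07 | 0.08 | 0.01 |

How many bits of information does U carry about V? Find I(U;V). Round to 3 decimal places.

0.124 bits

Marginals: p(U) = (0.3300, 0.5100, 0.1600), p(V) = (0.5300, 0.2900, 0.1800).
I(U;V) = H(U) + H(V) − H(U,V).
H(U) = 1.4463, H(V) = 1.4487, H(U,V) = 2.7710.
I(U;V) = 1.4463 + 1.4487 − 2.7710 = 0.124 bits.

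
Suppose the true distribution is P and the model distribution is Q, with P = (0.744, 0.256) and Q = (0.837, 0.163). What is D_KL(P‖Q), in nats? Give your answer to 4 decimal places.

0.0279 nats

D(P‖Q) = Σ p·ln(p/q).
  0.744·ln(0.744/0.837) = -0.08763
  0.256·ln(0.256/0.163) = 0.11557
D(P‖Q) = 0.0279 nats.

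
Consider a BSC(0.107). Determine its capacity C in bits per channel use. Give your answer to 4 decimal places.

Binary symmetric channel: C = 1 − h₂(ε) where h₂ is the binary entropy function.
h₂(0.107) = −0.107·log₂0.107 − 0.893·log₂0.893 = 0.4908.
C = 1 − 0.4908 = 0.5092 bits per channel use.

0.5092 bits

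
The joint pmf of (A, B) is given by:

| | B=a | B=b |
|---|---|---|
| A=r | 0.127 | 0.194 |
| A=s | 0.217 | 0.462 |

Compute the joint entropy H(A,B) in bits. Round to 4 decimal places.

1.8301 bits

H(A,B) = −Σ p(x,y)·log₂ p(x,y) over all 4 cells.
  cell (r,a): −0.127·log₂0.127 = 0.37809
  cell (r,b): −0.194·log₂0.194 = 0.45898
  cell (s,a): −0.217·log₂0.217 = 0.47832
  cell (s,b): −0.462·log₂0.462 = 0.51468
Sum = 1.8301 bits.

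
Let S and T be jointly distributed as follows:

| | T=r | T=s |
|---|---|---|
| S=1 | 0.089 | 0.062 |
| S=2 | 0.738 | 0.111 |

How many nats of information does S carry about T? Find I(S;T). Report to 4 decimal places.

0.0291 nats

Marginals: p(S) = (0.1510, 0.8490), p(T) = (0.8270, 0.1730).
I(S;T) = Σ p(x,y)·ln[p(x,y)/(p(x)p(y))].
  (1,r): 0.089·ln(0.7127) = -0.03014
  (1,s): 0.062·ln(2.3734) = 0.05359
  (2,r): 0.738·ln(1.0511) = 0.03678
  (2,s): 0.111·ln(0.7557) = -0.03109
Sum = 0.0291 nats.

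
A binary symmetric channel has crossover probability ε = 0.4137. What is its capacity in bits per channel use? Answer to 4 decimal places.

0.0216 bits

Binary symmetric channel: C = 1 − h₂(ε) where h₂ is the binary entropy function.
h₂(0.4137) = −0.4137·log₂0.4137 − 0.5863·log₂0.5863 = 0.9784.
C = 1 − 0.9784 = 0.0216 bits per channel use.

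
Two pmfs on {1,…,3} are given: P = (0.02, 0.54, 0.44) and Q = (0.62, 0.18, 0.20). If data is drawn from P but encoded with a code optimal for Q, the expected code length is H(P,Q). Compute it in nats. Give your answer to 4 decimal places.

H(P,Q) = −Σ p·ln q.
  −0.02·ln(0.62) = 0.00956
  −0.54·ln(0.18) = 0.92599
  −0.44·ln(0.20) = 0.70815
H(P,Q) = 1.6437 nats.

1.6437 nats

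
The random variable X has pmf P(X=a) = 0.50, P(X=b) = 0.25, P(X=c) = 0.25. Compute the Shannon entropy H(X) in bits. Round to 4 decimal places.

1.5000 bits

H(X) = −Σ p·log₂ p.
  −(0.50)·log₂(0.50) = 0.50000
  −(0.25)·log₂(0.25) = 0.50000
  −(0.25)·log₂(0.25) = 0.50000
Sum: 0.50000 + 0.50000 + 0.50000 = 1.5000 bits.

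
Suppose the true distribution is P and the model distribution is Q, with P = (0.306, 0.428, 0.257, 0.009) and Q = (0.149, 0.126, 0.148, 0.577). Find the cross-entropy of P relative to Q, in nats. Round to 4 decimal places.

1.9651 nats

H(P,Q) = −Σ p·ln q.
  −0.306·ln(0.149) = 0.58257
  −0.428·ln(0.126) = 0.88659
  −0.257·ln(0.148) = 0.49101
  −0.009·ln(0.577) = 0.00495
H(P,Q) = 1.9651 nats.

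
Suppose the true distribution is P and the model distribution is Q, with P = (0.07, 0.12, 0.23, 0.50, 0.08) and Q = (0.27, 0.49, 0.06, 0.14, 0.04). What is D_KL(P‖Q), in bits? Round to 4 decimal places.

1.0642 bits

D(P‖Q) = Σ p·log₂(p/q).
  0.07·log₂(0.07/0.27) = -0.13633
  0.12·log₂(0.12/0.49) = -0.24357
  0.23·log₂(0.23/0.06) = 0.44588
  0.50·log₂(0.50/0.14) = 0.91825
  0.08·log₂(0.08/0.04) = 0.08000
D(P‖Q) = 1.0642 bits.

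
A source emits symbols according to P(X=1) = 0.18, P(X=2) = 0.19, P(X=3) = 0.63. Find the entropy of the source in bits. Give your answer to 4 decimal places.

1.3205 bits

H(X) = −Σ p·log₂ p.
  −(0.18)·log₂(0.18) = 0.44531
  −(0.19)·log₂(0.19) = 0.45523
  −(0.63)·log₂(0.63) = 0.41994
Sum: 0.44531 + 0.45523 + 0.41994 = 1.3205 bits.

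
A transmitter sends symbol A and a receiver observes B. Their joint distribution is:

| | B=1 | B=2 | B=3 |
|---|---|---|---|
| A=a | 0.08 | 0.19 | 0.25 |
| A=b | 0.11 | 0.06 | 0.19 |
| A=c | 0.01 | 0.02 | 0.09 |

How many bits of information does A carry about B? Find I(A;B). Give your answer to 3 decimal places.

Marginals: p(A) = (0.5200, 0.3600, 0.1200), p(B) = (0.2000, 0.2700, 0.5300).
I(A;B) = Σ p(x,y)·log₂[p(x,y)/(p(x)p(y))].
  (a,1): 0.08·log₂(0.7692) = -0.0303
  (a,2): 0.19·log₂(1.3533) = 0.0829
  (a,3): 0.25·log₂(0.9071) = -0.0352
  (b,1): 0.11·log₂(1.5278) = 0.0673
  (b,2): 0.06·log₂(0.6173) = -0.0418
  (b,3): 0.19·log₂(0.9958) = -0.0012
  (c,1): 0.01·log₂(0.4167) = -0.0126
  (c,2): 0.02·log₂(0.6173) = -0.0139
  (c,3): 0.09·log₂(1.4151) = 0.0451
Sum = 0.060 bits.

0.060 bits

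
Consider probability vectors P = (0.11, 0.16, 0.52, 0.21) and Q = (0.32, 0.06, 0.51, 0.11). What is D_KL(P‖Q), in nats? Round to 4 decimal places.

0.1854 nats

D(P‖Q) = Σ p·ln(p/q).
  0.11·ln(0.11/0.32) = -0.11746
  0.16·ln(0.16/0.06) = 0.15693
  0.52·ln(0.52/0.51) = 0.01010
  0.21·ln(0.21/0.11) = 0.13579
D(P‖Q) = 0.1854 nats.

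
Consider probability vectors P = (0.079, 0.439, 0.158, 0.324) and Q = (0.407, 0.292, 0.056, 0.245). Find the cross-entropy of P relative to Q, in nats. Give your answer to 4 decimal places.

H(P,Q) = −Σ p·ln q.
  −0.079·ln(0.407) = 0.07102
  −0.439·ln(0.292) = 0.54041
  −0.158·ln(0.056) = 0.45542
  −0.324·ln(0.245) = 0.45571
H(P,Q) = 1.5226 nats.

1.5226 nats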